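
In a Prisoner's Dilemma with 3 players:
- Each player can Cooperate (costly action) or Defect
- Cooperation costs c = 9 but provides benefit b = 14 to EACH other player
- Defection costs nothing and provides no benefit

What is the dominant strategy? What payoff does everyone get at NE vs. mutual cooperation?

Dominant: Defect; NE payoff = 0; Coop payoff = 19

Work:
Defect dominates (saves cost c = 9, benefit to others is external)
NE: All defect → everyone gets 0
If all cooperate: each receives (2)×14 - 9 = 19
Social dilemma: 19 > 0 but NE gives 0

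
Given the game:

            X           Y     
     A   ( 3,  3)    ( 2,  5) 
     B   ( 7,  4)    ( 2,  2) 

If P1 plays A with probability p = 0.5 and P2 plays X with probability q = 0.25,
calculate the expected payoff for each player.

E[P1] = 2.75, E[P2] = 3.5

Work:
E[P1] = p·q·π₁(A,X) + p·(1-q)·π₁(A,Y) + (1-p)·q·π₁(B,X) + (1-p)·(1-q)·π₁(B,Y)
= 0.5·0.25·3 + 0.5·0.75·2 + 0.5·0.25·7 + 0.5·0.75·2
= 2.75

E[P2] = 3.5 (similar calculation)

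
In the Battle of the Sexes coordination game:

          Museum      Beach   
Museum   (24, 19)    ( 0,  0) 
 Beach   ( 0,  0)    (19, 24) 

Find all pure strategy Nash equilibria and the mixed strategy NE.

Pure NE: (Museum, Museum) and (Beach, Beach); Mixed NE: p = 0.5581, q = 0.4419

Work:
Check pure NE:
(Museum, Museum): (24, 19) - no unilateral deviation beneficial
(Beach, Beach): (19, 24) - no unilateral deviation beneficial
Mixed NE: P1 plays Museum with p = 0.5581, P2 plays Museum with q = 0.4419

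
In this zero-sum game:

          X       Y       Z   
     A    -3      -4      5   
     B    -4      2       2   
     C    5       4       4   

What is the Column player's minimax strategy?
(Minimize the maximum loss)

Column should play Y, value = 4

Work:
Column player minimizes Row's maximum payoff:
Column X: max payoff to Row = 5
Column Y: max payoff to Row = 4
Column Z: max payoff to Row = 5
Minimum is 4, achieved by column Y.
Minimax strategy: Y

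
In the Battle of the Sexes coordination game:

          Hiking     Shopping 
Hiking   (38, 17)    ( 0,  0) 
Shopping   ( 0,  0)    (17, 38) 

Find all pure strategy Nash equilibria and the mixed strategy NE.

Pure NE: (Hiking, Hiking) and (Shopping, Shopping); Mixed NE: p = 0.6909, q = 0.3091

Work:
Check pure NE:
(Hiking, Hiking): (38, 17) - no unilateral deviation beneficial
(Shopping, Shopping): (17, 38) - no unilateral deviation beneficial
Mixed NE: P1 plays Hiking with p = 0.6909, P2 plays Hiking with q = 0.3091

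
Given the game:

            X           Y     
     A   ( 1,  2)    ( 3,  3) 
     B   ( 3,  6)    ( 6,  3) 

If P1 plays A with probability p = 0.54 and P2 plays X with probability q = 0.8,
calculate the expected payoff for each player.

E[P1] = 2.412, E[P2] = 3.672

Work:
E[P1] = p·q·π₁(A,X) + p·(1-q)·π₁(A,Y) + (1-p)·q·π₁(B,X) + (1-p)·(1-q)·π₁(B,Y)
= 0.54·0.8·1 + 0.54·0.2·3 + 0.46·0.8·3 + 0.46·0.2·6
= 2.412

E[P2] = 3.672 (similar calculation)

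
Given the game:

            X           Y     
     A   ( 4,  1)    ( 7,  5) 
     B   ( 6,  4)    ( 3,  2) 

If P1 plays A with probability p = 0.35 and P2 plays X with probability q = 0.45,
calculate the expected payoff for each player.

E[P1] = 4.805, E[P2] = 3.005

Work:
E[P1] = p·q·π₁(A,X) + p·(1-q)·π₁(A,Y) + (1-p)·q·π₁(B,X) + (1-p)·(1-q)·π₁(B,Y)
= 0.35·0.45·4 + 0.35·0.55·7 + 0.65·0.45·6 + 0.65·0.55·3
= 4.805

E[P2] = 3.005 (similar calculation)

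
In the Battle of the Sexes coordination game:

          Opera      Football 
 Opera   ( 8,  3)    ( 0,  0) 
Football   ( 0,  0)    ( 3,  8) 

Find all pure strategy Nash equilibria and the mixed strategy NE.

Pure NE: (Opera, Opera) and (Football, Football); Mixed NE: p = 0.7273, q = 0.2727

Work:
Check pure NE:
(Opera, Opera): (8, 3) - no unilateral deviation beneficial
(Football, Football): (3, 8) - no unilateral deviation beneficial
Mixed NE: P1 plays Opera with p = 0.7273, P2 plays Opera with q = 0.2727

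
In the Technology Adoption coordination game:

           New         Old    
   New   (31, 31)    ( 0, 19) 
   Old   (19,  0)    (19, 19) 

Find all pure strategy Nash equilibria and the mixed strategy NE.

Pure NE: (New, New) and (Old, Old); Mixed NE: p = 0.6129, q = 0.6129

Work:
Check pure NE:
(New, New): (31, 31) - no unilateral deviation beneficial
(Old, Old): (19, 19) - no unilateral deviation beneficial
Mixed NE: P1 plays New with p = 0.6129, P2 plays New with q = 0.6129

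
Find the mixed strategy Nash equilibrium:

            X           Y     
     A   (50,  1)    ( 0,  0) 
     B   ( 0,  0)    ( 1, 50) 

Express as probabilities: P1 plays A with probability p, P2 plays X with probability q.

p = 0.9804, q = 0.0196

Work:
Find probabilities that make opponent indifferent:
P2 chooses q to make P1 indifferent between A and B
P1 chooses p to make P2 indifferent between X and Y
Mixed NE: P1 plays (A: 0.9804, B: 0.0196), P2 plays (X: 0.0196, Y: 0.9804)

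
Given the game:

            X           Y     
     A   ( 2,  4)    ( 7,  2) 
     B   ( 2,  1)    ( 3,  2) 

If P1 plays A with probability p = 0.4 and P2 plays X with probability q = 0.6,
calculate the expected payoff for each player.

E[P1] = 3.04, E[P2] = 2.12

Work:
E[P1] = p·q·π₁(A,X) + p·(1-q)·π₁(A,Y) + (1-p)·q·π₁(B,X) + (1-p)·(1-q)·π₁(B,Y)
= 0.4·0.6·2 + 0.4·0.4·7 + 0.6·0.6·2 + 0.6·0.4·3
= 3.04

E[P2] = 2.12 (similar calculation)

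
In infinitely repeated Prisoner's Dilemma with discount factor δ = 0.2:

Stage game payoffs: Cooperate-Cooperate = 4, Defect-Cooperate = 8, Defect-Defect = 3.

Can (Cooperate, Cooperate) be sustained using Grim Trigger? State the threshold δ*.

δ* = 0.8; since δ = 0.2 < 0.8, cooperation cannot be sustained

Work:
For Grim Trigger:
Cooperate forever: 4/(1-δ)
Defect then punished: 8 + 3·δ/(1-δ)
Need: 4/(1-δ) ≥ 8 + 3·δ/(1-δ)
Solving: δ ≥ (T-R)/(T-P) = (8-4)/(8-3) = 0.8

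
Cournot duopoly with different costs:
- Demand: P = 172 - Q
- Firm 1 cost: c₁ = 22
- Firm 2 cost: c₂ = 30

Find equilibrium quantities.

q₁* = 52.67, q₂* = 44.67

Work:
Reaction: q₁ = (172 - 22 - q₂)/2
Reaction: q₂ = (172 - 30 - q₁)/2
Solve simultaneously:
q₁* = (172 - 2×22 + 30)/3 = 52.67
q₂* = (172 - 2×30 + 22)/3 = 44.67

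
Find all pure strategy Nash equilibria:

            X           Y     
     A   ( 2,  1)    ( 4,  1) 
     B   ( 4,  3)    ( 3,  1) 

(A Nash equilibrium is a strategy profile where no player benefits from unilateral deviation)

Nash equilibrium: (A, Y), (B, X)

Work:
Best responses:
  P1 vs X: payoffs [2, 4] → best response B (payoff 4)
  P1 vs Y: payoffs [4, 3] → best response A (payoff 4)
  P2 vs A: payoffs [1, 1] → best response X/Y (payoff 1)
  P2 vs B: payoffs [3, 1] → best response X (payoff 3)
Mutual best responses: (A,Y), (B,X) → Nash equilibria.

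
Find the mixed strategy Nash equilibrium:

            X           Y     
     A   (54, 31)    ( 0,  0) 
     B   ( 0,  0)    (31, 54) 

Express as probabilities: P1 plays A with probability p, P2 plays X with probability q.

p = 0.6353, q = 0.3647

Work:
Find probabilities that make opponent indifferent:
P2 chooses q to make P1 indifferent between A and B
P1 chooses p to make P2 indifferent between X and Y
Mixed NE: P1 plays (A: 0.6353, B: 0.3647), P2 plays (X: 0.3647, Y: 0.6353)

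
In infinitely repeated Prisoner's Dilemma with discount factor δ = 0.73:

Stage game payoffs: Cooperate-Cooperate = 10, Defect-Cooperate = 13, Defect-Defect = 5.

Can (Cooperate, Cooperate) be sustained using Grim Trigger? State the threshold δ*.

δ* = 0.375; since δ = 0.73 ≥ 0.375, cooperation can be sustained

Work:
For Grim Trigger:
Cooperate forever: 10/(1-δ)
Defect then punished: 13 + 5·δ/(1-δ)
Need: 10/(1-δ) ≥ 13 + 5·δ/(1-δ)
Solving: δ ≥ (T-R)/(T-P) = (13-10)/(13-5) = 0.375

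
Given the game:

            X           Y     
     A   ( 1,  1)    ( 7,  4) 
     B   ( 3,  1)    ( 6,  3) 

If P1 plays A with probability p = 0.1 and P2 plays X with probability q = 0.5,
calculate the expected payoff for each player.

E[P1] = 4.45, E[P2] = 2.05

Work:
E[P1] = p·q·π₁(A,X) + p·(1-q)·π₁(A,Y) + (1-p)·q·π₁(B,X) + (1-p)·(1-q)·π₁(B,Y)
= 0.1·0.5·1 + 0.1·0.5·7 + 0.9·0.5·3 + 0.9·0.5·6
= 4.45

E[P2] = 2.05 (similar calculation)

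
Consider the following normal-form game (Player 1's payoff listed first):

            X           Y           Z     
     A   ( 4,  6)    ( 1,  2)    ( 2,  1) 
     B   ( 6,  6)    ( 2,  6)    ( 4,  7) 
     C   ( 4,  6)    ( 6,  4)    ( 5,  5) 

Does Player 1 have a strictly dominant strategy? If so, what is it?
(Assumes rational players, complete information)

No strictly dominant strategy exists for Player 1

Work:
A strategy strictly dominates another if it gives a strictly higher payoff against every opponent action. Compare each pair of P1's strategies column-by-column:
  A vs B: [4 vs 6, 1 vs 2, 2 vs 4] → A does not strictly dominate B (column X: 4 ≤ 6)
  A vs C: [4 vs 4, 1 vs 6, 2 vs 5] → A does not strictly dominate C (column X: 4 ≤ 4)
  B vs A: [6 vs 4, 2 vs 1, 4 vs 2] → B strictly dominates A
  B vs C: [6 vs 4, 2 vs 6, 4 vs 5] → B does not strictly dominate C (column Y: 2 ≤ 6)
  C vs A: [4 vs 4, 6 vs 1, 5 vs 2] → C does not strictly dominate A (column X: 4 ≤ 4)
  C vs B: [4 vs 6, 6 vs 2, 5 vs 4] → C does not strictly dominate B (column X: 4 ≤ 6)
No single strategy strictly dominates all others → no strictly dominant strategy.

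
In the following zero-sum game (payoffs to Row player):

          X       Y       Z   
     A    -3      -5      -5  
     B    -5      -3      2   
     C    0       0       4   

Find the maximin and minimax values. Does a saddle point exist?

Maximin = 0, Minimax = 0, Saddle: True

Work:
Row minimums: [-5, -5, 0] → maximin = 0
Column maximums: [0, 0, 4] → minimax = 0
Saddle point exists! Game value = 0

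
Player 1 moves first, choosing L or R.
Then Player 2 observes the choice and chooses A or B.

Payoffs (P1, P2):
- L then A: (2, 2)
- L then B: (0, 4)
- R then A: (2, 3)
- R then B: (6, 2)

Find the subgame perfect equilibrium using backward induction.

P1 plays R, P2 plays B after L and A after R; Payoff (2, 3)

Work:
Backward induction:
After L: P2 chooses B → P1 gets 0
After R: P2 chooses A → P1 gets 2
P1 chooses R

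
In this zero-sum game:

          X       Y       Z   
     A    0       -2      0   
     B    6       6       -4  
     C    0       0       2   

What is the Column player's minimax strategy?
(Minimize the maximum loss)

Column should play Z, value = 2

Work:
Column player minimizes Row's maximum payoff:
Column X: max payoff to Row = 6
Column Y: max payoff to Row = 6
Column Z: max payoff to Row = 2
Minimum is 2, achieved by column Z.
Minimax strategy: Z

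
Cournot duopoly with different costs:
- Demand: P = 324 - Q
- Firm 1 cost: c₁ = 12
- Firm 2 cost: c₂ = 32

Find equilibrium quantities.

q₁* = 110.67, q₂* = 90.67

Work:
Reaction: q₁ = (324 - 12 - q₂)/2
Reaction: q₂ = (324 - 32 - q₁)/2
Solve simultaneously:
q₁* = (324 - 2×12 + 32)/3 = 110.67
q₂* = (324 - 2×32 + 12)/3 = 90.67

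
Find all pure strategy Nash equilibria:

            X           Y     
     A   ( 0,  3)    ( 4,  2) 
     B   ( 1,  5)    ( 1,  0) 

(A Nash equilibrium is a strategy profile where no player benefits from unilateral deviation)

Nash equilibrium: (B, X)

Work:
Best responses:
  P1 vs X: payoffs [0, 1] → best response B (payoff 1)
  P1 vs Y: payoffs [4, 1] → best response A (payoff 4)
  P2 vs A: payoffs [3, 2] → best response X (payoff 3)
  P2 vs B: payoffs [5, 0] → best response X (payoff 5)
Mutual best responses: (B,X) → Nash equilibria.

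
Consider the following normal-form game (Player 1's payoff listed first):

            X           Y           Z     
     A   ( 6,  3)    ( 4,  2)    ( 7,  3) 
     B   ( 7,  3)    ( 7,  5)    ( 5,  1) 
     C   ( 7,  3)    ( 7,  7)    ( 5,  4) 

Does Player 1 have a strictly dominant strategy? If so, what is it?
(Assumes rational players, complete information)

No strictly dominant strategy exists for Player 1

Work:
A strategy strictly dominates another if it gives a strictly higher payoff against every opponent action. Compare each pair of P1's strategies column-by-column:
  A vs B: [6 vs 7, 4 vs 7, 7 vs 5] → A does not strictly dominate B (column X: 6 ≤ 7)
  A vs C: [6 vs 7, 4 vs 7, 7 vs 5] → A does not strictly dominate C (column X: 6 ≤ 7)
  B vs A: [7 vs 6, 7 vs 4, 5 vs 7] → B does not strictly dominate A (column Z: 5 ≤ 7)
  B vs C: [7 vs 7, 7 vs 7, 5 vs 5] → B does not strictly dominate C (column X: 7 ≤ 7)
  C vs A: [7 vs 6, 7 vs 4, 5 vs 7] → C does not strictly dominate A (column Z: 5 ≤ 7)
  C vs B: [7 vs 7, 7 vs 7, 5 vs 5] → C does not strictly dominate B (column X: 7 ≤ 7)
No single strategy strictly dominates all others → no strictly dominant strategy.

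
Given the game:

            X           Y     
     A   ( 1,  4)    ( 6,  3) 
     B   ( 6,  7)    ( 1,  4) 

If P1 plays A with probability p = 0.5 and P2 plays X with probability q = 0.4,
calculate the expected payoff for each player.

E[P1] = 3.5, E[P2] = 4.3

Work:
E[P1] = p·q·π₁(A,X) + p·(1-q)·π₁(A,Y) + (1-p)·q·π₁(B,X) + (1-p)·(1-q)·π₁(B,Y)
= 0.5·0.4·1 + 0.5·0.6·6 + 0.5·0.4·6 + 0.5·0.6·1
= 3.5

E[P2] = 4.3 (similar calculation)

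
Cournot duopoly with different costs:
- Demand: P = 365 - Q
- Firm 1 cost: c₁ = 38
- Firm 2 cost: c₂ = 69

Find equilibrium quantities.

q₁* = 119.33, q₂* = 88.33

Work:
Reaction: q₁ = (365 - 38 - q₂)/2
Reaction: q₂ = (365 - 69 - q₁)/2
Solve simultaneously:
q₁* = (365 - 2×38 + 69)/3 = 119.33
q₂* = (365 - 2×69 + 38)/3 = 88.33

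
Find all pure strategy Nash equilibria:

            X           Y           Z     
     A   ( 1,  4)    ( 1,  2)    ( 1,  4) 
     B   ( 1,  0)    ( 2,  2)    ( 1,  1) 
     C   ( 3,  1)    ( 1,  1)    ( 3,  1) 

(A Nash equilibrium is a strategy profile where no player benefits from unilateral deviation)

Nash equilibrium: (B, Y), (C, X), (C, Z)

Work:
Best responses:
  P1 vs X: payoffs [1, 1, 3] → best response C (payoff 3)
  P1 vs Y: payoffs [1, 2, 1] → best response B (payoff 2)
  P1 vs Z: payoffs [1, 1, 3] → best response C (payoff 3)
  P2 vs A: payoffs [4, 2, 4] → best response X/Z (payoff 4)
  P2 vs B: payoffs [0, 2, 1] → best response Y (payoff 2)
  P2 vs C: payoffs [1, 1, 1] → best response X/Y/Z (payoff 1)
Mutual best responses: (B,Y), (C,X), (C,Z) → Nash equilibria.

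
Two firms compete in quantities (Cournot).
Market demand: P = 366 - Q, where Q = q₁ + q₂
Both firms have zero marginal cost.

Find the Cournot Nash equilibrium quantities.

q₁* = q₂* = 122.0; P* = 122.0

Work:
Profit: π_i = P·q_i = (a - q_i - q_j)·q_i
FOC: ∂π_i/∂q_i = a - 2q_i - q_j = 0
Reaction function: q_i = (366 - q_j)/2
Symmetry: q* = 366/3 = 122.0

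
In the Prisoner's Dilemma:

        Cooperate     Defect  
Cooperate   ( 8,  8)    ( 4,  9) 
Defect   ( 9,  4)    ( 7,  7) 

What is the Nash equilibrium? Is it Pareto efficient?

(Defect, Defect) is NE; not Pareto efficient

Work:
Defect dominates Cooperate for both players:
If P2 cooperates: Defect (9) > Cooperate (8)
If P2 defects: Defect (7) > Cooperate (4)
NE: (Defect, Defect) with payoff (7, 7)
But (Cooperate, Cooperate) = (8, 8) Pareto dominates (7, 7)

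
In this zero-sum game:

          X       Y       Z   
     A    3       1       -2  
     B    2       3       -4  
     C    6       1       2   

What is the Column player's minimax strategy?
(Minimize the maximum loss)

Column should play Z, value = 2

Work:
Column player minimizes Row's maximum payoff:
Column X: max payoff to Row = 6
Column Y: max payoff to Row = 3
Column Z: max payoff to Row = 2
Minimum is 2, achieved by column Z.
Minimax strategy: Z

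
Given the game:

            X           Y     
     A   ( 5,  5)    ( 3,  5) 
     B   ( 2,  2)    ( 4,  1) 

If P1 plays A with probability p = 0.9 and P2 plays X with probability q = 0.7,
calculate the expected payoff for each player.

E[P1] = 4.22, E[P2] = 4.67

Work:
E[P1] = p·q·π₁(A,X) + p·(1-q)·π₁(A,Y) + (1-p)·q·π₁(B,X) + (1-p)·(1-q)·π₁(B,Y)
= 0.9·0.7·5 + 0.9·0.3·3 + 0.1·0.7·2 + 0.1·0.3·4
= 4.22

E[P2] = 4.67 (similar calculation)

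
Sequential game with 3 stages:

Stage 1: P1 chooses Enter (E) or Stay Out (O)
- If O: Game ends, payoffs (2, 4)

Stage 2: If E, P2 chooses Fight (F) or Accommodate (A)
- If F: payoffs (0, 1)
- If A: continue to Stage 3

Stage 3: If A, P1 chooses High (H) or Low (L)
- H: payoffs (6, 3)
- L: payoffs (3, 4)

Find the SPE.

SPE: (E, A, H); Outcome (6, 3)

Work:
Stage 3: P1 chooses H (6 vs 3)
Stage 2: P2: F->1, A->3 (anticipating H). Choose A
Stage 1: P1: O->2, E->6 (anticipating A, H). Choose E
SPE path: E -> A -> H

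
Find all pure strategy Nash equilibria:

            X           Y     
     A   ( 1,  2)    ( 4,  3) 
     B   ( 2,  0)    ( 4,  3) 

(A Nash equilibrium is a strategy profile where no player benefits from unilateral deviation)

Nash equilibrium: (A, Y), (B, Y)

Work:
Best responses:
  P1 vs X: payoffs [1, 2] → best response B (payoff 2)
  P1 vs Y: payoffs [4, 4] → best response A/B (payoff 4)
  P2 vs A: payoffs [2, 3] → best response Y (payoff 3)
  P2 vs B: payoffs [0, 3] → best response Y (payoff 3)
Mutual best responses: (A,Y), (B,Y) → Nash equilibria.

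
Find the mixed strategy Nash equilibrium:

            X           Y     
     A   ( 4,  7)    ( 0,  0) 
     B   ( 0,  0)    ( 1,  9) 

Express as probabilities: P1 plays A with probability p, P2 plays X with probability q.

p = 0.5625, q = 0.2

Work:
Find probabilities that make opponent indifferent:
P2 chooses q to make P1 indifferent between A and B
P1 chooses p to make P2 indifferent between X and Y
Mixed NE: P1 plays (A: 0.5625, B: 0.4375), P2 plays (X: 0.2, Y: 0.8)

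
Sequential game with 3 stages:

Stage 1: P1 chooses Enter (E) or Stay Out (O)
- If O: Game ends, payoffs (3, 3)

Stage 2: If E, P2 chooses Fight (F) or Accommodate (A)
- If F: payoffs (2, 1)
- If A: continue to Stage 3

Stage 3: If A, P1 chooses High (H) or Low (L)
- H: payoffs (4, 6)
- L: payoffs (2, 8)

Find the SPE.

SPE: (E, A, H); Outcome (4, 6)

Work:
Stage 3: P1 chooses H (4 vs 2)
Stage 2: P2: F->1, A->6 (anticipating H). Choose A
Stage 1: P1: O->3, E->4 (anticipating A, H). Choose E
SPE path: E -> A -> H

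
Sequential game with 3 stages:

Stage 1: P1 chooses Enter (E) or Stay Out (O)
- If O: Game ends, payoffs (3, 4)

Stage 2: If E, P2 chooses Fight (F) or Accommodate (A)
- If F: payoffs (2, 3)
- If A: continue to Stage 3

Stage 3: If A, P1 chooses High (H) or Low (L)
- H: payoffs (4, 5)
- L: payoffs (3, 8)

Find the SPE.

SPE: (E, A, H); Outcome (4, 5)

Work:
Stage 3: P1 chooses H (4 vs 3)
Stage 2: P2: F->3, A->5 (anticipating H). Choose A
Stage 1: P1: O->3, E->4 (anticipating A, H). Choose E
SPE path: E -> A -> H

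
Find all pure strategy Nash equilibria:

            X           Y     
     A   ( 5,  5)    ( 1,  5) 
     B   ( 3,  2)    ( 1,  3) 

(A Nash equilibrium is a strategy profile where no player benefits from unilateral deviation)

Nash equilibrium: (A, X), (A, Y), (B, Y)

Work:
Best responses:
  P1 vs X: payoffs [5, 3] → best response A (payoff 5)
  P1 vs Y: payoffs [1, 1] → best response A/B (payoff 1)
  P2 vs A: payoffs [5, 5] → best response X/Y (payoff 5)
  P2 vs B: payoffs [2, 3] → best response Y (payoff 3)
Mutual best responses: (A,X), (A,Y), (B,Y) → Nash equilibria.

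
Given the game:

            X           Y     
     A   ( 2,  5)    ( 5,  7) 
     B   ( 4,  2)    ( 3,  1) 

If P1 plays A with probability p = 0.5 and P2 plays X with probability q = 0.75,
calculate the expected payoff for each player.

E[P1] = 3.25, E[P2] = 3.625

Work:
E[P1] = p·q·π₁(A,X) + p·(1-q)·π₁(A,Y) + (1-p)·q·π₁(B,X) + (1-p)·(1-q)·π₁(B,Y)
= 0.5·0.75·2 + 0.5·0.25·5 + 0.5·0.75·4 + 0.5·0.25·3
= 3.25

E[P2] = 3.625 (similar calculation)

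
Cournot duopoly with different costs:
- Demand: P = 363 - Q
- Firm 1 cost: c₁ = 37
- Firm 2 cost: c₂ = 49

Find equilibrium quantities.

q₁* = 112.67, q₂* = 100.67

Work:
Reaction: q₁ = (363 - 37 - q₂)/2
Reaction: q₂ = (363 - 49 - q₁)/2
Solve simultaneously:
q₁* = (363 - 2×37 + 49)/3 = 112.67
q₂* = (363 - 2×49 + 37)/3 = 100.67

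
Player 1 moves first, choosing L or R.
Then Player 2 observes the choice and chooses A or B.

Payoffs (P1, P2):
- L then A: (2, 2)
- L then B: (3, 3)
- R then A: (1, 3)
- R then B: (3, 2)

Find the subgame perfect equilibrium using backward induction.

P1 plays L, P2 plays B after L and A after R; Payoff (3, 3)

Work:
Backward induction:
After L: P2 chooses B → P1 gets 3
After R: P2 chooses A → P1 gets 1
P1 chooses L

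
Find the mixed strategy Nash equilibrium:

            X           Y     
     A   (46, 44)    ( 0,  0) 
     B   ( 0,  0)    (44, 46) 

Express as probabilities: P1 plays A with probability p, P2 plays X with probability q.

p = 0.5111, q = 0.4889

Work:
Find probabilities that make opponent indifferent:
P2 chooses q to make P1 indifferent between A and B
P1 chooses p to make P2 indifferent between X and Y
Mixed NE: P1 plays (A: 0.5111, B: 0.4889), P2 plays (X: 0.4889, Y: 0.5111)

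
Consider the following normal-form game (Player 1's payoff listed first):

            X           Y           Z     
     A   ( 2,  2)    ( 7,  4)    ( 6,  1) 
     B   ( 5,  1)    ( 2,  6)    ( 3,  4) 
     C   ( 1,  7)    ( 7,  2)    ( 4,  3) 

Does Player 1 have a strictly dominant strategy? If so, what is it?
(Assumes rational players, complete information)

No strictly dominant strategy exists for Player 1

Work:
A strategy strictly dominates another if it gives a strictly higher payoff against every opponent action. Compare each pair of P1's strategies column-by-column:
  A vs B: [2 vs 5, 7 vs 2, 6 vs 3] → A does not strictly dominate B (column X: 2 ≤ 5)
  A vs C: [2 vs 1, 7 vs 7, 6 vs 4] → A does not strictly dominate C (column Y: 7 ≤ 7)
  B vs A: [5 vs 2, 2 vs 7, 3 vs 6] → B does not strictly dominate A (column Y: 2 ≤ 7)
  B vs C: [5 vs 1, 2 vs 7, 3 vs 4] → B does not strictly dominate C (column Y: 2 ≤ 7)
  C vs A: [1 vs 2, 7 vs 7, 4 vs 6] → C does not strictly dominate A (column X: 1 ≤ 2)
  C vs B: [1 vs 5, 7 vs 2, 4 vs 3] → C does not strictly dominate B (column X: 1 ≤ 5)
No single strategy strictly dominates all others → no strictly dominant strategy.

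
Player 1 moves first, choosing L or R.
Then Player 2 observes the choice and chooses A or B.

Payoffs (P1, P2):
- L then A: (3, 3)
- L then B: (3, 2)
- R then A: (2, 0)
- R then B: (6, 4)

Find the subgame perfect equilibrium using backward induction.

P1 plays R, P2 plays A after L and B after R; Payoff (6, 4)

Work:
Backward induction:
After L: P2 chooses A → P1 gets 3
After R: P2 chooses B → P1 gets 6
P1 chooses R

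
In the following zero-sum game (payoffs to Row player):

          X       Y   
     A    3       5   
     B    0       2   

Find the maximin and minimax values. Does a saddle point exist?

Maximin = 3, Minimax = 3, Saddle: True

Work:
Row minimums: [3, 0] → maximin = 3
Column maximums: [3, 5] → minimax = 3
Saddle point exists! Game value = 3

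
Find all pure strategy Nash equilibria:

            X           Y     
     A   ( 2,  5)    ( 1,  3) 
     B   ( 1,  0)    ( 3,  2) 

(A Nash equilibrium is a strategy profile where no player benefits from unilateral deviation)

Nash equilibrium: (A, X), (B, Y)

Work:
Best responses:
  P1 vs X: payoffs [2, 1] → best response A (payoff 2)
  P1 vs Y: payoffs [1, 3] → best response B (payoff 3)
  P2 vs A: payoffs [5, 3] → best response X (payoff 5)
  P2 vs B: payoffs [0, 2] → best response Y (payoff 2)
Mutual best responses: (A,X), (B,Y) → Nash equilibria.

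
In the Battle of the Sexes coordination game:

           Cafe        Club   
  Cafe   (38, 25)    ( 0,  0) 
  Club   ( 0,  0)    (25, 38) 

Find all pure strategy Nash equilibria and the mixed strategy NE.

Pure NE: (Cafe, Cafe) and (Club, Club); Mixed NE: p = 0.6032, q = 0.3968

Work:
Check pure NE:
(Cafe, Cafe): (38, 25) - no unilateral deviation beneficial
(Club, Club): (25, 38) - no unilateral deviation beneficial
Mixed NE: P1 plays Cafe with p = 0.6032, P2 plays Cafe with q = 0.3968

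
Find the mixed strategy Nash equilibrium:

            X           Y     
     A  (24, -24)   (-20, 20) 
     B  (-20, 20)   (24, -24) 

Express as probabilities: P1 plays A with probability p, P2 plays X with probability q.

p = 0.5, q = 0.5

Work:
Find probabilities that make opponent indifferent:
P2 chooses q to make P1 indifferent between A and B
P1 chooses p to make P2 indifferent between X and Y
Mixed NE: P1 plays (A: 0.5, B: 0.5), P2 plays (X: 0.5, Y: 0.5)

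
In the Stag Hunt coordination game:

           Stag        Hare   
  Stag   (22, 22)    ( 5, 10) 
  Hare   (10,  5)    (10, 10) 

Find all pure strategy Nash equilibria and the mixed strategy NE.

Pure NE: (Stag, Stag) and (Hare, Hare); Mixed NE: p = 0.2941, q = 0.2941

Work:
Check pure NE:
(Stag, Stag): (22, 22) - no unilateral deviation beneficial
(Hare, Hare): (10, 10) - no unilateral deviation beneficial
Mixed NE: P1 plays Stag with p = 0.2941, P2 plays Stag with q = 0.2941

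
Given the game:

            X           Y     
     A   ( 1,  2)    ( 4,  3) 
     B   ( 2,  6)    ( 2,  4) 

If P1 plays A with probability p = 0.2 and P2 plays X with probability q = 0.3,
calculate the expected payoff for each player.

E[P1] = 2.22, E[P2] = 4.22

Work:
E[P1] = p·q·π₁(A,X) + p·(1-q)·π₁(A,Y) + (1-p)·q·π₁(B,X) + (1-p)·(1-q)·π₁(B,Y)
= 0.2·0.3·1 + 0.2·0.7·4 + 0.8·0.3·2 + 0.8·0.7·2
= 2.22

E[P2] = 4.22 (similar calculation)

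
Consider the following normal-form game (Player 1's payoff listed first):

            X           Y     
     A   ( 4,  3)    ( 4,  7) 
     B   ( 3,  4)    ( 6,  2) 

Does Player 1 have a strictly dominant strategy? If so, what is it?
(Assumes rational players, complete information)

No strictly dominant strategy exists for Player 1

Work:
A strategy strictly dominates another if it gives a strictly higher payoff against every opponent action. Compare each pair of P1's strategies column-by-column:
  A vs B: [4 vs 3, 4 vs 6] → A does not strictly dominate B (column Y: 4 ≤ 6)
  B vs A: [3 vs 4, 6 vs 4] → B does not strictly dominate A (column X: 3 ≤ 4)
No single strategy strictly dominates all others → no strictly dominant strategy.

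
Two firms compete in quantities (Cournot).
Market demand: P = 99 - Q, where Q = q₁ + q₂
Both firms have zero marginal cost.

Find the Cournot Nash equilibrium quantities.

q₁* = q₂* = 33.0; P* = 33.0

Work:
Profit: π_i = P·q_i = (a - q_i - q_j)·q_i
FOC: ∂π_i/∂q_i = a - 2q_i - q_j = 0
Reaction function: q_i = (99 - q_j)/2
Symmetry: q* = 99/3 = 33.0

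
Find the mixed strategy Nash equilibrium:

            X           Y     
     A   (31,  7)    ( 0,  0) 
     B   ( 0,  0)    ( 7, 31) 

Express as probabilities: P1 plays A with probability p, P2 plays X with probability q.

p = 0.8158, q = 0.1842

Work:
Find probabilities that make opponent indifferent:
P2 chooses q to make P1 indifferent between A and B
P1 chooses p to make P2 indifferent between X and Y
Mixed NE: P1 plays (A: 0.8158, B: 0.1842), P2 plays (X: 0.1842, Y: 0.8158)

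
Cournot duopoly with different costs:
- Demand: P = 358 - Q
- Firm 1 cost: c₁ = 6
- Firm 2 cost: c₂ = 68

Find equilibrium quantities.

q₁* = 138.0, q₂* = 76.0

Work:
Reaction: q₁ = (358 - 6 - q₂)/2
Reaction: q₂ = (358 - 68 - q₁)/2
Solve simultaneously:
q₁* = (358 - 2×6 + 68)/3 = 138.0
q₂* = (358 - 2×68 + 6)/3 = 76.0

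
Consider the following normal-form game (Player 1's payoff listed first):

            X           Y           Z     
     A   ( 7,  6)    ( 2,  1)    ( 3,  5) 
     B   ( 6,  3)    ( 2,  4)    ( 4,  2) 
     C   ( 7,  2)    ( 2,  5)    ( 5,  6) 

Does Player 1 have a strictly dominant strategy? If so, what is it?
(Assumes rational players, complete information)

No strictly dominant strategy exists for Player 1

Work:
A strategy strictly dominates another if it gives a strictly higher payoff against every opponent action. Compare each pair of P1's strategies column-by-column:
  A vs B: [7 vs 6, 2 vs 2, 3 vs 4] → A does not strictly dominate B (column Y: 2 ≤ 2)
  A vs C: [7 vs 7, 2 vs 2, 3 vs 5] → A does not strictly dominate C (column X: 7 ≤ 7)
  B vs A: [6 vs 7, 2 vs 2, 4 vs 3] → B does not strictly dominate A (column X: 6 ≤ 7)
  B vs C: [6 vs 7, 2 vs 2, 4 vs 5] → B does not strictly dominate C (column X: 6 ≤ 7)
  C vs A: [7 vs 7, 2 vs 2, 5 vs 3] → C does not strictly dominate A (column X: 7 ≤ 7)
  C vs B: [7 vs 6, 2 vs 2, 5 vs 4] → C does not strictly dominate B (column Y: 2 ≤ 2)
No single strategy strictly dominates all others → no strictly dominant strategy.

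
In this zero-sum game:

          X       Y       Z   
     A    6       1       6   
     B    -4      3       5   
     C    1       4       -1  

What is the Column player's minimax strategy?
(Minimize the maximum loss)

Column should play Y, value = 4

Work:
Column player minimizes Row's maximum payoff:
Column X: max payoff to Row = 6
Column Y: max payoff to Row = 4
Column Z: max payoff to Row = 6
Minimum is 4, achieved by column Y.
Minimax strategy: Y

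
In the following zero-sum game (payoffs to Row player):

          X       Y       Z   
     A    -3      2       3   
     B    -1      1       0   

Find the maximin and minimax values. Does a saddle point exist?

Maximin = -1, Minimax = -1, Saddle: True

Work:
Row minimums: [-3, -1] → maximin = -1
Column maximums: [-1, 2, 3] → minimax = -1
Saddle point exists! Game value = -1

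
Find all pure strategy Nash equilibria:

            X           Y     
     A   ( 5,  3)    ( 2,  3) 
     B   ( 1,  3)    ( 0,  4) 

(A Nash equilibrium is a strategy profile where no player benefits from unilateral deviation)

Nash equilibrium: (A, X), (A, Y)

Work:
Best responses:
  P1 vs X: payoffs [5, 1] → best response A (payoff 5)
  P1 vs Y: payoffs [2, 0] → best response A (payoff 2)
  P2 vs A: payoffs [3, 3] → best response X/Y (payoff 3)
  P2 vs B: payoffs [3, 4] → best response Y (payoff 4)
Mutual best responses: (A,X), (A,Y) → Nash equilibria.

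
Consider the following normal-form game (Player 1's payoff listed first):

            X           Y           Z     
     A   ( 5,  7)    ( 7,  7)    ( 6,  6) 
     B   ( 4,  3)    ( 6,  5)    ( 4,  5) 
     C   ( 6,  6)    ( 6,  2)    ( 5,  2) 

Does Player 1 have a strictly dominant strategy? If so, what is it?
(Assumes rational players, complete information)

No strictly dominant strategy exists for Player 1

Work:
A strategy strictly dominates another if it gives a strictly higher payoff against every opponent action. Compare each pair of P1's strategies column-by-column:
  A vs B: [5 vs 4, 7 vs 6, 6 vs 4] → A strictly dominates B
  A vs C: [5 vs 6, 7 vs 6, 6 vs 5] → A does not strictly dominate C (column X: 5 ≤ 6)
  B vs A: [4 vs 5, 6 vs 7, 4 vs 6] → B does not strictly dominate A (column X: 4 ≤ 5)
  B vs C: [4 vs 6, 6 vs 6, 4 vs 5] → B does not strictly dominate C (column X: 4 ≤ 6)
  C vs A: [6 vs 5, 6 vs 7, 5 vs 6] → C does not strictly dominate A (column Y: 6 ≤ 7)
  C vs B: [6 vs 4, 6 vs 6, 5 vs 4] → C does not strictly dominate B (column Y: 6 ≤ 6)
No single strategy strictly dominates all others → no strictly dominant strategy.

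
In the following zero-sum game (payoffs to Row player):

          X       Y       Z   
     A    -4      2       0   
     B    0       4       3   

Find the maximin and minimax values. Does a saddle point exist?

Maximin = 0, Minimax = 0, Saddle: True

Work:
Row minimums: [-4, 0] → maximin = 0
Column maximums: [0, 4, 3] → minimax = 0
Saddle point exists! Game value = 0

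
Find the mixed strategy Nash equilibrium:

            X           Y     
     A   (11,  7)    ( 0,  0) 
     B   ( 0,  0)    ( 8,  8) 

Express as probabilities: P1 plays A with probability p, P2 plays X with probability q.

p = 0.5333, q = 0.4211

Work:
Find probabilities that make opponent indifferent:
P2 chooses q to make P1 indifferent between A and B
P1 chooses p to make P2 indifferent between X and Y
Mixed NE: P1 plays (A: 0.5333, B: 0.4667), P2 plays (X: 0.4211, Y: 0.5789)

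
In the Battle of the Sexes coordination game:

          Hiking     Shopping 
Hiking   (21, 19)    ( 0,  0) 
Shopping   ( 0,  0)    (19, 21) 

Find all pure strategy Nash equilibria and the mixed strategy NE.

Pure NE: (Hiking, Hiking) and (Shopping, Shopping); Mixed NE: p = 0.525, q = 0.475

Work:
Check pure NE:
(Hiking, Hiking): (21, 19) - no unilateral deviation beneficial
(Shopping, Shopping): (19, 21) - no unilateral deviation beneficial
Mixed NE: P1 plays Hiking with p = 0.525, P2 plays Hiking with q = 0.475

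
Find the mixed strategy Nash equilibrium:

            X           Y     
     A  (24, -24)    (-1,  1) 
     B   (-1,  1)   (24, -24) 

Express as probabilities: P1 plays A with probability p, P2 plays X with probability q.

p = 0.5, q = 0.5

Work:
Find probabilities that make opponent indifferent:
P2 chooses q to make P1 indifferent between A and B
P1 chooses p to make P2 indifferent between X and Y
Mixed NE: P1 plays (A: 0.5, B: 0.5), P2 plays (X: 0.5, Y: 0.5)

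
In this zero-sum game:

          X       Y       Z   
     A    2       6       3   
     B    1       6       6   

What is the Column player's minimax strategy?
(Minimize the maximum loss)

Column should play X, value = 2

Work:
Column player minimizes Row's maximum payoff:
Column X: max payoff to Row = 2
Column Y: max payoff to Row = 6
Column Z: max payoff to Row = 6
Minimum is 2, achieved by column X.
Minimax strategy: X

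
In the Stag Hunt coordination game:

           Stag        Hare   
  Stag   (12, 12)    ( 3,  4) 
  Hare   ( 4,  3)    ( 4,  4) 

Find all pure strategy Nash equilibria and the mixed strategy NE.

Pure NE: (Stag, Stag) and (Hare, Hare); Mixed NE: p = 0.1111, q = 0.1111

Work:
Check pure NE:
(Stag, Stag): (12, 12) - no unilateral deviation beneficial
(Hare, Hare): (4, 4) - no unilateral deviation beneficial
Mixed NE: P1 plays Stag with p = 0.1111, P2 plays Stag with q = 0.1111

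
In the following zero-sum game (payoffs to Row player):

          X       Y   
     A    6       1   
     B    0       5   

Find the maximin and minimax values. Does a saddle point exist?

Maximin = 1, Minimax = 5, Saddle: False

Work:
Row minimums: [1, 0] → maximin = 1
Column maximums: [6, 5] → minimax = 5
No saddle point (maximin ≠ minimax). Mixed strategy needed.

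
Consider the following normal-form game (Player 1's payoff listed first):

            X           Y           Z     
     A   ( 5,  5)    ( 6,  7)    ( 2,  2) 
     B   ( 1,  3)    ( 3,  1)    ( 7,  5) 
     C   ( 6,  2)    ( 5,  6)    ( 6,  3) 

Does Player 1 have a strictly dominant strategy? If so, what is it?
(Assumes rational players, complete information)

No strictly dominant strategy exists for Player 1

Work:
A strategy strictly dominates another if it gives a strictly higher payoff against every opponent action. Compare each pair of P1's strategies column-by-column:
  A vs B: [5 vs 1, 6 vs 3, 2 vs 7] → A does not strictly dominate B (column Z: 2 ≤ 7)
  A vs C: [5 vs 6, 6 vs 5, 2 vs 6] → A does not strictly dominate C (column X: 5 ≤ 6)
  B vs A: [1 vs 5, 3 vs 6, 7 vs 2] → B does not strictly dominate A (column X: 1 ≤ 5)
  B vs C: [1 vs 6, 3 vs 5, 7 vs 6] → B does not strictly dominate C (column X: 1 ≤ 6)
  C vs A: [6 vs 5, 5 vs 6, 6 vs 2] → C does not strictly dominate A (column Y: 5 ≤ 6)
  C vs B: [6 vs 1, 5 vs 3, 6 vs 7] → C does not strictly dominate B (column Z: 6 ≤ 7)
No single strategy strictly dominates all others → no strictly dominant strategy.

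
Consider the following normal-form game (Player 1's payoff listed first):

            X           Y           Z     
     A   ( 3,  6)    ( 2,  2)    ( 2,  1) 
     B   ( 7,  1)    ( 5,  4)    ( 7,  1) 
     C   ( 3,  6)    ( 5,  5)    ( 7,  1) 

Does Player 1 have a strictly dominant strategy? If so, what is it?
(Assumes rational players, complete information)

No strictly dominant strategy exists for Player 1

Work:
A strategy strictly dominates another if it gives a strictly higher payoff against every opponent action. Compare each pair of P1's strategies column-by-column:
  A vs B: [3 vs 7, 2 vs 5, 2 vs 7] → A does not strictly dominate B (column X: 3 ≤ 7)
  A vs C: [3 vs 3, 2 vs 5, 2 vs 7] → A does not strictly dominate C (column X: 3 ≤ 3)
  B vs A: [7 vs 3, 5 vs 2, 7 vs 2] → B strictly dominates A
  B vs C: [7 vs 3, 5 vs 5, 7 vs 7] → B does not strictly dominate C (column Y: 5 ≤ 5)
  C vs A: [3 vs 3, 5 vs 2, 7 vs 2] → C does not strictly dominate A (column X: 3 ≤ 3)
  C vs B: [3 vs 7, 5 vs 5, 7 vs 7] → C does not strictly dominate B (column X: 3 ≤ 7)
No single strategy strictly dominates all others → no strictly dominant strategy.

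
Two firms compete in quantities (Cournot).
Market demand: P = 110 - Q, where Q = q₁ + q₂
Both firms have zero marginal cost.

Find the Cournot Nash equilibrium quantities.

q₁* = q₂* = 36.67; P* = 36.67

Work:
Profit: π_i = P·q_i = (a - q_i - q_j)·q_i
FOC: ∂π_i/∂q_i = a - 2q_i - q_j = 0
Reaction function: q_i = (110 - q_j)/2
Symmetry: q* = 110/3 = 36.67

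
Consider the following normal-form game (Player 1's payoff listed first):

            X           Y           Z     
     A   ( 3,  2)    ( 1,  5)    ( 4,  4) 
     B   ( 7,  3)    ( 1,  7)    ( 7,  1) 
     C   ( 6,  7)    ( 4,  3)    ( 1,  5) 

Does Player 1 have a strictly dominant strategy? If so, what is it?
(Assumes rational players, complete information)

No strictly dominant strategy exists for Player 1

Work:
A strategy strictly dominates another if it gives a strictly higher payoff against every opponent action. Compare each pair of P1's strategies column-by-column:
  A vs B: [3 vs 7, 1 vs 1, 4 vs 7] → A does not strictly dominate B (column X: 3 ≤ 7)
  A vs C: [3 vs 6, 1 vs 4, 4 vs 1] → A does not strictly dominate C (column X: 3 ≤ 6)
  B vs A: [7 vs 3, 1 vs 1, 7 vs 4] → B does not strictly dominate A (column Y: 1 ≤ 1)
  B vs C: [7 vs 6, 1 vs 4, 7 vs 1] → B does not strictly dominate C (column Y: 1 ≤ 4)
  C vs A: [6 vs 3, 4 vs 1, 1 vs 4] → C does not strictly dominate A (column Z: 1 ≤ 4)
  C vs B: [6 vs 7, 4 vs 1, 1 vs 7] → C does not strictly dominate B (column X: 6 ≤ 7)
No single strategy strictly dominates all others → no strictly dominant strategy.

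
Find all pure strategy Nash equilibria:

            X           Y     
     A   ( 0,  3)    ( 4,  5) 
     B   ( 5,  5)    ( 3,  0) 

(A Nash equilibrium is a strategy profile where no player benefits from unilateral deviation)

Nash equilibrium: (A, Y), (B, X)

Work:
Best responses:
  P1 vs X: payoffs [0, 5] → best response B (payoff 5)
  P1 vs Y: payoffs [4, 3] → best response A (payoff 4)
  P2 vs A: payoffs [3, 5] → best response Y (payoff 5)
  P2 vs B: payoffs [5, 0] → best response X (payoff 5)
Mutual best responses: (A,Y), (B,X) → Nash equilibria.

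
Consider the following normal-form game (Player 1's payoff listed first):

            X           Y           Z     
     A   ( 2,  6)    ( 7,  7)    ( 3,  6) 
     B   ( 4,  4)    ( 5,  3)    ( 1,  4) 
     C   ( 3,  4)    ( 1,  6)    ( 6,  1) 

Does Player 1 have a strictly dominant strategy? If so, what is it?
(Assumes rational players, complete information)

No strictly dominant strategy exists for Player 1

Work:
A strategy strictly dominates another if it gives a strictly higher payoff against every opponent action. Compare each pair of P1's strategies column-by-column:
  A vs B: [2 vs 4, 7 vs 5, 3 vs 1] → A does not strictly dominate B (column X: 2 ≤ 4)
  A vs C: [2 vs 3, 7 vs 1, 3 vs 6] → A does not strictly dominate C (column X: 2 ≤ 3)
  B vs A: [4 vs 2, 5 vs 7, 1 vs 3] → B does not strictly dominate A (column Y: 5 ≤ 7)
  B vs C: [4 vs 3, 5 vs 1, 1 vs 6] → B does not strictly dominate C (column Z: 1 ≤ 6)
  C vs A: [3 vs 2, 1 vs 7, 6 vs 3] → C does not strictly dominate A (column Y: 1 ≤ 7)
  C vs B: [3 vs 4, 1 vs 5, 6 vs 1] → C does not strictly dominate B (column X: 3 ≤ 4)
No single strategy strictly dominates all others → no strictly dominant strategy.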